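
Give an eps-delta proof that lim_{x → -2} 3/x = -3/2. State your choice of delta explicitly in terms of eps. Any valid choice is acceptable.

Let eps > 0 be given. We seek delta > 0 such that 0 < |x + 2| < delta implies |3/x + 3/2| < eps.
|3/x + 3/2| = 3·|-2 − x|/(2·|x|) = 3|x + 2|/(2|x|).
Require delta ≤ 1 so that |x| > 2 − 1 = 1, hence 2|x| > 2.
Then |3/x + 3/2| < 3|x + 2|/2, which is < eps when |x + 2| < (2/3)eps.
Take delta = min(1, (2/3)eps). Then 0 < |x + 2| < delta gives both |x + 2| < 1 and |x + 2| < (2/3)eps, so |3/x + 3/2| < eps.

delta = min(1, (2/3)eps)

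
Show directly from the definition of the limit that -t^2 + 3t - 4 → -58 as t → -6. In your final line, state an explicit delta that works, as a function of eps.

delta = min(2, eps/17)

Let eps > 0 be given. We want delta > 0 such that 0 < |t + 6| < delta implies |(-t^2 + 3t - 4) + 58| < eps.
(-t^2 + 3t - 4) + 58 = -t^2 + 3t + 54 = (t + 6)(-t + 9).
So |(-t^2 + 3t - 4) + 58| = |t + 6|·|-t + 9|.
Require delta ≤ 2. Then |t + 6| < 2 gives |t| < 8, and by the triangle inequality |-t + 9| ≤ 8 + 9 = 17.
Hence |(-t^2 + 3t - 4) + 58| ≤ 17|t + 6| < eps provided |t + 6| < eps/17.
Take delta = min(2, eps/17). Then 0 < |t + 6| < delta gives both |t + 6| < 2 and |t + 6| < eps/17, so |(-t^2 + 3t - 4) + 58| < eps.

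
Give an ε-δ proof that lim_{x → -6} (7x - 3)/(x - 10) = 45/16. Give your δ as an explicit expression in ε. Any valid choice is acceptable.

δ = min(8, (128/67)ε)

Fix ε > 0. We want δ > 0 with 0 < |x + 6| < δ ⇒ |(7x - 3)/(x - 10) − (45/16)| < ε.
Combining over a common denominator, (7x - 3)/(x - 10) − (45/16) = [(7x - 3)·(-16) − (-45)·(x - 10)] / [(-16)·(x - 10)] = -67(x + 6) / ((-16)(x - 10)).
So |(7x - 3)/(x - 10) − (45/16)| = 67|x + 6| / (16·|x − 10|).
Restrict δ ≤ 8. Then |x + 6| < 8 gives |x − 10| = |(x + 6) + (-16)| ≥ 16 − 8 = 8.
Hence |(7x - 3)/(x - 10) − (45/16)| < 67|x + 6|/(16·8) = (67/128)|x + 6|, which is < ε once |x + 6| < (128/67)ε.
Take δ = min(8, (128/67)ε). Then 0 < |x + 6| < δ forces both bounds, so |(7x - 3)/(x - 10) − (45/16)| < ε.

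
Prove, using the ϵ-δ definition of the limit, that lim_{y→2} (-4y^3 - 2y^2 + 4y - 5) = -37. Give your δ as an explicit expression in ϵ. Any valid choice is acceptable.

Suppose ϵ > 0. We want δ > 0 such that 0 < |y − 2| < δ implies |(-4y^3 - 2y^2 + 4y - 5) + 37| < ϵ.
(-4y^3 - 2y^2 + 4y - 5) + 37 = -4y^3 - 2y^2 + 4y + 32 = (y − 2)(-4y^2 - 10y - 16).
So |(-4y^3 - 2y^2 + 4y - 5) + 37| = |y − 2|·|-4y^2 - 10y - 16|.
Require δ ≤ 1. Then |y − 2| < 1 gives |y| < 3, and by the triangle inequality |-4y^2 - 10y - 16| ≤ 4·3^2 + 10·3 + 16 = 82.
Hence |(-4y^3 - 2y^2 + 4y - 5) + 37| ≤ 82|y − 2| < ϵ provided |y − 2| < ϵ/82.
Choosing δ = min(1, ϵ/82) ensures both conditions, hence |(-4y^3 - 2y^2 + 4y - 5) + 37| < ϵ.

δ = min(1, ϵ/82)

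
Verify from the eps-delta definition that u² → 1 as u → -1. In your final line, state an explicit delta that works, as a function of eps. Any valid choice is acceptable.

Suppose eps > 0. We seek delta > 0 with 0 < |u + 1| < delta ⇒ |u² − 1| < eps.
Factor: u² − 1 = (u + 1)(u - 1), so |u² − 1| = |u + 1|·|u - 1|.
Impose delta ≤ 1 so that |u| < 2; then |u - 1| ≤ 3.
Hence |u² − 1| ≤ 3|u + 1|, which is < eps once |u + 1| < eps/3.
Take delta = min(1, eps/3). If 0 < |u + 1| < delta then both bounds hold and |u² − 1| ≤ 3|u + 1| < 3·(eps/3) = eps.

delta = min(1, eps/3)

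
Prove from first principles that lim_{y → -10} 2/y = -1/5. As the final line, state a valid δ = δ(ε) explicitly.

Let ε > 0. We seek δ > 0 such that 0 < |y + 10| < δ implies |2/y + 1/5| < ε.
|2/y + 1/5| = 2·|-10 − y|/(10·|y|) = 2|y + 10|/(10|y|).
Restrict δ ≤ 5. Then |y + 10| < 5 gives |y| > 5, so 10|y| > 50.
Then |2/y + 1/5| < 2|y + 10|/50, which is < ε when |y + 10| < 25ε.
Take δ = min(5, 25ε). Then 0 < |y + 10| < δ gives both |y + 10| < 5 and |y + 10| < 25ε, so |2/y + 1/5| < ε.

δ = min(5, 25ε)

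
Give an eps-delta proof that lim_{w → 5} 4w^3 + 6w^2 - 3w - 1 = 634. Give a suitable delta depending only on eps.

delta = min(1, eps/427)

Let eps > 0 be given. We want delta > 0 such that 0 < |w − 5| < delta implies |(4w^3 + 6w^2 - 3w - 1) − 634| < eps.
(4w^3 + 6w^2 - 3w - 1) − 634 = 4w^3 + 6w^2 - 3w - 635 = (w − 5)(4w^2 + 26w + 127).
So |(4w^3 + 6w^2 - 3w - 1) − 634| = |w − 5|·|4w^2 + 26w + 127|.
Require delta ≤ 1. Then |w − 5| < 1 gives |w| < 6, and by the triangle inequality |4w^2 + 26w + 127| ≤ 4·6^2 + 26·6 + 127 = 427.
Hence |(4w^3 + 6w^2 - 3w - 1) − 634| ≤ 427|w − 5| < eps provided |w − 5| < eps/427.
Choosing delta = min(1, eps/427) ensures both conditions, hence |(4w^3 + 6w^2 - 3w - 1) − 634| < eps.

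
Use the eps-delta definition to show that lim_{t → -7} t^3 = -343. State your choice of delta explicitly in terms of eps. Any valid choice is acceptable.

Let eps > 0. We seek delta > 0 with 0 < |t + 7| < delta ⇒ |t^3 + 343| < eps.
Factor: t^3 + 343 = (t + 7)(t^2 - 7t + 49), so |t^3 + 343| = |t + 7|·|t^2 - 7t + 49|.
Restrict delta ≤ 2. Then |t + 7| < 2 gives |t| < 9, so by the triangle inequality |t^2 - 7t + 49| ≤ 9^2 + 7·9 + 49 = 193.
Hence |t^3 + 343| ≤ 193|t + 7|, which is < eps once |t + 7| < eps/193.
Take delta = min(2, eps/193). If 0 < |t + 7| < delta then both bounds hold and |t^3 + 343| ≤ 193|t + 7| < 193·(eps/193) = eps.

delta = min(2, eps/193)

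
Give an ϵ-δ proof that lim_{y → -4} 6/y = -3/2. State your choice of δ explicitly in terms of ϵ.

δ = min(2, (4/3)ϵ)

Let ϵ > 0 be given. We seek δ > 0 such that 0 < |y + 4| < δ implies |6/y + 3/2| < ϵ.
|6/y + 3/2| = 6·|-4 − y|/(4·|y|) = 6|y + 4|/(4|y|).
Restrict δ ≤ 2. Then |y + 4| < 2 gives |y| > 2, so 4|y| > 8.
Then |6/y + 3/2| < 6|y + 4|/8, which is < ϵ when |y + 4| < (4/3)ϵ.
Take δ = min(2, (4/3)ϵ). Then 0 < |y + 4| < δ gives both |y + 4| < 2 and |y + 4| < (4/3)ϵ, so |6/y + 3/2| < ϵ.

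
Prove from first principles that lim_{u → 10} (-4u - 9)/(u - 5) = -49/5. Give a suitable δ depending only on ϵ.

Let ϵ > 0 be given. We want δ > 0 with 0 < |u − 10| < δ ⇒ |(-4u - 9)/(u - 5) + 49/5| < ϵ.
Combining over a common denominator, (-4u - 9)/(u - 5) + 49/5 = [(-4u - 9)·5 − (-49)·(u - 5)] / [5·(u - 5)] = 29(u − 10) / (5(u - 5)).
So |(-4u - 9)/(u - 5) + 49/5| = 29|u − 10| / (5·|u − 5|).
Restrict δ ≤ 5/2. Then |u − 10| < 5/2 gives |u − 5| = |(u − 10) + 5| ≥ 5 − 5/2 = 5/2.
Hence |(-4u - 9)/(u - 5) + 49/5| < 29|u − 10|/(5·(5/2)) = (58/25)|u − 10|, which is < ϵ once |u − 10| < (25/58)ϵ.
Take δ = min(5/2, (25/58)ϵ). Then 0 < |u − 10| < δ forces both bounds, so |(-4u - 9)/(u - 5) + 49/5| < ϵ.

δ = min(5/2, (25/58)ϵ)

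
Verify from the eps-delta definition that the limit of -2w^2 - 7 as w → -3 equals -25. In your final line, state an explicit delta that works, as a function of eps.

Fix eps > 0. We want delta > 0 such that 0 < |w + 3| < delta implies |(-2w^2 - 7) + 25| < eps.
(-2w^2 - 7) + 25 = -2w^2 + 18 = (w + 3)(-2w + 6).
So |(-2w^2 - 7) + 25| = |w + 3|·|-2w + 6|.
Require delta ≤ 2. Then |w + 3| < 2 gives |w| < 5, and by the triangle inequality |-2w + 6| ≤ 2·5 + 6 = 16.
Hence |(-2w^2 - 7) + 25| ≤ 16|w + 3| < eps provided |w + 3| < eps/16.
Choosing delta = min(2, eps/16) ensures both conditions, hence |(-2w^2 - 7) + 25| < eps.

delta = min(2, eps/16)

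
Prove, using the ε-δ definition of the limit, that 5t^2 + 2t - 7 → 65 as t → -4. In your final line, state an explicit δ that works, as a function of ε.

δ = min(2, ε/48)

Let ε > 0 be given. We want δ > 0 such that 0 < |t + 4| < δ implies |(5t^2 + 2t - 7) − 65| < ε.
(5t^2 + 2t - 7) − 65 = 5t^2 + 2t - 72 = (t + 4)(5t - 18).
So |(5t^2 + 2t - 7) − 65| = |t + 4|·|5t - 18|.
Assume first that |t + 4| < 2, so |t| < 6. Then |5t - 18| ≤ 5·6 + 18 = 48.
Hence |(5t^2 + 2t - 7) − 65| ≤ 48|t + 4| < ε provided |t + 4| < ε/48.
Take δ = min(2, ε/48). Then 0 < |t + 4| < δ gives both |t + 4| < 2 and |t + 4| < ε/48, so |(5t^2 + 2t - 7) − 65| < ε.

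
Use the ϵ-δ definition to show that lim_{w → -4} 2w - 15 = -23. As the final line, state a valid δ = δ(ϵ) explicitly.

δ = ϵ/2

Let ϵ > 0. We need δ > 0 so that 0 < |w + 4| < δ implies |(2w - 15) + 23| < ϵ.
Since (2w - 15) + 23 = 2(w + 4), we have |(2w - 15) + 23| = 2|w + 4|.
So 2|w + 4| < ϵ exactly when |w + 4| < ϵ/2.
Choosing δ = ϵ/2 gives |(2w - 15) + 23| = 2|w + 4| < ϵ whenever |w + 4| < δ.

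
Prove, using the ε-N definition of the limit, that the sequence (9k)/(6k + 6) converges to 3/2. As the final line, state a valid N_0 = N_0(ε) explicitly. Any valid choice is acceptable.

N_0 = (3/2)/ε

Suppose ε > 0. For k ≥ 1, |(9k)/(6k + 6) − (3/2)| = |-54|/(6(6k + 6)) = 54/(6(6k + 6)).
Since 6k + 6 ≥ 6k for k ≥ 1, this is ≤ 54/(6·6k) = (3/2)/k.
So |(9k)/(6k + 6) − (3/2)| < ε whenever k > (3/2)/ε.
Take N_0 = (3/2)/ε. If k > N_0 then |(9k)/(6k + 6) − (3/2)| ≤ (3/2)/k < ε.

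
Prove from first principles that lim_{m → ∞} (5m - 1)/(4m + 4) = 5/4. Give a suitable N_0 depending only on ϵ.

N_0 = (3/2)/ϵ

Let ϵ > 0. For m ≥ 1, |(5m - 1)/(4m + 4) − (5/4)| = |-24|/(4(4m + 4)) = 24/(4(4m + 4)).
Since 4m + 4 ≥ 4m for m ≥ 1, this is ≤ 24/(4·4m) = (3/2)/m.
So |(5m - 1)/(4m + 4) − (5/4)| < ϵ whenever m > (3/2)/ϵ.
Take N_0 = (3/2)/ϵ. If m > N_0 then |(5m - 1)/(4m + 4) − (5/4)| ≤ (3/2)/m < ϵ.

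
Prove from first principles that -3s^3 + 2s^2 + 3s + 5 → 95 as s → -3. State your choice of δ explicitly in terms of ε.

δ = min(1, ε/122)

Suppose ε > 0. We want δ > 0 such that 0 < |s + 3| < δ implies |(-3s^3 + 2s^2 + 3s + 5) − 95| < ε.
(-3s^3 + 2s^2 + 3s + 5) − 95 = -3s^3 + 2s^2 + 3s - 90 = (s + 3)(-3s^2 + 11s - 30).
So |(-3s^3 + 2s^2 + 3s + 5) − 95| = |s + 3|·|-3s^2 + 11s - 30|.
Assume first that |s + 3| < 1, so |s| < 4. Then |-3s^2 + 11s - 30| ≤ 3·4^2 + 11·4 + 30 = 122.
Hence |(-3s^3 + 2s^2 + 3s + 5) − 95| ≤ 122|s + 3| < ε provided |s + 3| < ε/122.
Take δ = min(1, ε/122). Then 0 < |s + 3| < δ gives both |s + 3| < 1 and |s + 3| < ε/122, so |(-3s^3 + 2s^2 + 3s + 5) − 95| < ε.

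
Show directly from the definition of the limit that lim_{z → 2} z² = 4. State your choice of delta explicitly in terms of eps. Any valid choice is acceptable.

Let eps > 0. We seek delta > 0 with 0 < |z − 2| < delta ⇒ |z² − 4| < eps.
Factor: z² − 4 = (z − 2)(z + 2), so |z² − 4| = |z − 2|·|z + 2|.
Restrict delta ≤ 1. Then |z − 2| < 1 gives |z| < 3, so by the triangle inequality |z + 2| ≤ 3 + 2 = 5.
Hence |z² − 4| ≤ 5|z − 2|, which is < eps once |z − 2| < eps/5.
Take delta = min(1, eps/5). If 0 < |z − 2| < delta then both bounds hold and |z² − 4| ≤ 5|z − 2| < 5·(eps/5) = eps.

delta = min(1, eps/5)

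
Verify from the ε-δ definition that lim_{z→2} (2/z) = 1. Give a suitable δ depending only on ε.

δ = min(1, ε)

Fix ε > 0. We seek δ > 0 such that 0 < |z − 2| < δ implies |2/z − 1| < ε.
|2/z − 1| = 2·|2 − z|/(2·|z|) = 2|z − 2|/(2|z|).
Require δ ≤ 1 so that |z| > 2 − 1 = 1, hence 2|z| > 2.
Then |2/z − 1| < 2|z − 2|/2, which is < ε when |z − 2| < ε.
Take δ = min(1, ε). Then 0 < |z − 2| < δ gives both |z − 2| < 1 and |z − 2| < ε, so |2/z − 1| < ε.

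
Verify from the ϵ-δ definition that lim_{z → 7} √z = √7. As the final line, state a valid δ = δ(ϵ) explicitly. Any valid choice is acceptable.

Fix ϵ > 0. We want δ > 0 such that 0 < |z − 7| < δ implies |√z − √7| < ϵ.
Multiplying by the conjugate, |√z − √7| = |z − 7|/(√z + √7).
Restrict δ ≤ 7 so that |z − 7| < 7 forces z > 0, and then √z + √7 > √7.
Hence |√z − √7| < |z − 7|/√7, which is < ϵ once |z − 7| < √7·ϵ.
Take δ = min(7, √7·ϵ). If 0 < |z − 7| < δ then z > 0 and |√z − √7| < |z − 7|/√7 < ϵ.

δ = min(7, √7·ϵ)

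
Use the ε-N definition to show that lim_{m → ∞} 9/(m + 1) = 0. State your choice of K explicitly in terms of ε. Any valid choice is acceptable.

Let ε > 0 be given. For m ≥ 1, |9/(m + 1) − 0| = 9/(m + 1) ≤ 9/m.
We need 9/m < ε, i.e. m > 9/ε.
Take K = 9/ε. If m > K then |9/(m + 1)| ≤ 9/m < ε.

K = 9/ε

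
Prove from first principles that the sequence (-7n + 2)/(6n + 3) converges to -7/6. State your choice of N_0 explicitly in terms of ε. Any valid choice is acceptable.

N_0 = (11/12)/ε

Suppose ε > 0. For n ≥ 1, |(-7n + 2)/(6n + 3) + 7/6| = |33|/(6(6n + 3)) = 33/(6(6n + 3)).
Since 6n + 3 ≥ 6n for n ≥ 1, this is ≤ 33/(6·6n) = (11/12)/n.
So |(-7n + 2)/(6n + 3) + 7/6| < ε whenever n > (11/12)/ε.
Take N_0 = (11/12)/ε. If n > N_0 then |(-7n + 2)/(6n + 3) + 7/6| ≤ (11/12)/n < ε.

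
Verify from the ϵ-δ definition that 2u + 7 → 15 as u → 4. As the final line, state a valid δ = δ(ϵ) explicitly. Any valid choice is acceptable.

δ = ϵ/2

Suppose ϵ > 0. We need δ > 0 so that 0 < |u − 4| < δ implies |(2u + 7) − 15| < ϵ.
|(2u + 7) − 15| = |2u - 8| = 2|u − 4|.
Thus it suffices that |u − 4| < ϵ/2.
Choosing δ = ϵ/2 gives |(2u + 7) − 15| = 2|u − 4| < ϵ whenever |u − 4| < δ.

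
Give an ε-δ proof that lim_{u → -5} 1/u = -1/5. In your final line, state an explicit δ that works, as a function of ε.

Fix ε > 0. We seek δ > 0 such that 0 < |u + 5| < δ implies |1/u + 1/5| < ε.
|1/u + 1/5| = |-5 − u|/(5·|u|) = |u + 5|/(5|u|).
Require δ ≤ 5/2 so that |u| > 5 − 5/2 = 5/2, hence 5|u| > 25/2.
Then |1/u + 1/5| < |u + 5|/(25/2), which is < ε when |u + 5| < (25/2)ε.
Take δ = min(5/2, (25/2)ε). Then 0 < |u + 5| < δ gives both |u + 5| < 5/2 and |u + 5| < (25/2)ε, so |1/u + 1/5| < ε.

δ = min(5/2, (25/2)ε)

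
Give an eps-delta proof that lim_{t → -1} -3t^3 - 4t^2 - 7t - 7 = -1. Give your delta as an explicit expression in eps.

Let eps > 0 be given. We want delta > 0 such that 0 < |t + 1| < delta implies |(-3t^3 - 4t^2 - 7t - 7) + 1| < eps.
(-3t^3 - 4t^2 - 7t - 7) + 1 = -3t^3 - 4t^2 - 7t - 6 = (t + 1)(-3t^2 - t - 6).
So |(-3t^3 - 4t^2 - 7t - 7) + 1| = |t + 1|·|-3t^2 - t - 6|.
Assume first that |t + 1| < 2, so |t| < 3. Then |-3t^2 - t - 6| ≤ 3·3^2 + 3 + 6 = 36.
Hence |(-3t^3 - 4t^2 - 7t - 7) + 1| ≤ 36|t + 1| < eps provided |t + 1| < eps/36.
Take delta = min(2, eps/36). Then 0 < |t + 1| < delta gives both |t + 1| < 2 and |t + 1| < eps/36, so |(-3t^3 - 4t^2 - 7t - 7) + 1| < eps.

delta = min(2, eps/36)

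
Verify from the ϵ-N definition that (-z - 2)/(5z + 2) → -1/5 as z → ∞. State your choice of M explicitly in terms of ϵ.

Fix ϵ > 0. We seek M > 0 such that z > M implies |(-z - 2)/(5z + 2) + 1/5| < ϵ.
(-z - 2)/(5z + 2) + 1/5 = (5(-z - 2) − (-1)(5z + 2)) / (5(5z + 2)) = -8/(5(5z + 2)).
For z > 0 we have 5z + 2 > 5z, so |(-z - 2)/(5z + 2) + 1/5| = 8/(5(5z + 2)) < 8/(5·5z) = (8/25)/z.
Thus |(-z - 2)/(5z + 2) + 1/5| < ϵ whenever z > (8/25)/ϵ.
Take M = (8/25)/ϵ. If z > M then |(-z - 2)/(5z + 2) + 1/5| < (8/25)/z < ϵ.

M = (8/25)/ϵ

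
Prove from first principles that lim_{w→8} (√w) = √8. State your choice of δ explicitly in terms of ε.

δ = min(8, √8·ε)

Suppose ε > 0. We want δ > 0 such that 0 < |w − 8| < δ implies |√w − √8| < ε.
Rationalise: √w − √8 = (w − 8)/(√w + √8), so |√w − √8| = |w − 8|/(√w + √8).
Restrict δ ≤ 8 so that |w − 8| < 8 forces w > 0, and then √w + √8 > √8.
Hence |√w − √8| < |w − 8|/√8, which is < ε once |w − 8| < √8·ε.
Take δ = min(8, √8·ε). If 0 < |w − 8| < δ then w > 0 and |√w − √8| < |w − 8|/√8 < ε.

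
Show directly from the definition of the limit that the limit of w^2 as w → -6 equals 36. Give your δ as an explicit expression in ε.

δ = min(2, ε/14)

Let ε > 0 be given. We seek δ > 0 with 0 < |w + 6| < δ ⇒ |w^2 − 36| < ε.
Factor: w^2 − 36 = (w + 6)(w - 6), so |w^2 − 36| = |w + 6|·|w - 6|.
Impose δ ≤ 2 so that |w| < 8; then |w - 6| ≤ 14.
Hence |w^2 − 36| ≤ 14|w + 6|, which is < ε once |w + 6| < ε/14.
Take δ = min(2, ε/14). If 0 < |w + 6| < δ then both bounds hold and |w^2 − 36| ≤ 14|w + 6| < 14·(ε/14) = ε.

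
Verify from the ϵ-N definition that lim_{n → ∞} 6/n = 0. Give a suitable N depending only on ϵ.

N = 6/ϵ

Suppose ϵ > 0. For n ≥ 1, |6/n − 0| = 6/(n) ≤ 6/n.
We need 6/n < ϵ, i.e. n > 6/ϵ.
Take N = 6/ϵ. If n > N then |6/n| ≤ 6/n < ϵ.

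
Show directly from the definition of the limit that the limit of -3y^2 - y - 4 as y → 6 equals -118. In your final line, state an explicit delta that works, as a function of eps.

Let eps > 0. We want delta > 0 such that 0 < |y − 6| < delta implies |(-3y^2 - y - 4) + 118| < eps.
(-3y^2 - y - 4) + 118 = -3y^2 - y + 114 = (y − 6)(-3y - 19).
So |(-3y^2 - y - 4) + 118| = |y − 6|·|-3y - 19|.
Require delta ≤ 2. Then |y − 6| < 2 gives |y| < 8, and by the triangle inequality |-3y - 19| ≤ 3·8 + 19 = 43.
Hence |(-3y^2 - y - 4) + 118| ≤ 43|y − 6| < eps provided |y − 6| < eps/43.
Take delta = min(2, eps/43). Then 0 < |y − 6| < delta gives both |y − 6| < 2 and |y − 6| < eps/43, so |(-3y^2 - y - 4) + 118| < eps.

delta = min(2, eps/43)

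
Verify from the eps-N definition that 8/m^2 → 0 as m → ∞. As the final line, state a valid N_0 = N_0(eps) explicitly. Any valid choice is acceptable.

N_0 = (8/eps)^{1/2}

Suppose eps > 0. For m ≥ 1, |8/m^2 − 0| = 8/m^2.
8/m^2 < eps ⇔ m^2 > 8/eps ⇔ m > (8/eps)^{1/2}.
Take N_0 = (8/eps)^{1/2}. Then m > N_0 implies 8/m^2 < eps.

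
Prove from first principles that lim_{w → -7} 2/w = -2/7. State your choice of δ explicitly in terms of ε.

Let ε > 0. We seek δ > 0 such that 0 < |w + 7| < δ implies |2/w + 2/7| < ε.
|2/w + 2/7| = 2·|-7 − w|/(7·|w|) = 2|w + 7|/(7|w|).
Restrict δ ≤ 7/2. Then |w + 7| < 7/2 gives |w| > 7/2, so 7|w| > 49/2.
Then |2/w + 2/7| < 2|w + 7|/(49/2), which is < ε when |w + 7| < (49/4)ε.
Take δ = min(7/2, (49/4)ε). Then 0 < |w + 7| < δ gives both |w + 7| < 7/2 and |w + 7| < (49/4)ε, so |2/w + 2/7| < ε.

δ = min(7/2, (49/4)ε)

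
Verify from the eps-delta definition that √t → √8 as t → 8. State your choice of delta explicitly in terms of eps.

delta = min(8, √8·eps)

Let eps > 0 be given. We want delta > 0 such that 0 < |t − 8| < delta implies |√t − √8| < eps.
Multiplying by the conjugate, |√t − √8| = |t − 8|/(√t + √8).
Restrict delta ≤ 8 so that |t − 8| < 8 forces t > 0, and then √t + √8 > √8.
Hence |√t − √8| < |t − 8|/√8, which is < eps once |t − 8| < √8·eps.
Take delta = min(8, √8·eps). If 0 < |t − 8| < delta then t > 0 and |√t − √8| < |t − 8|/√8 < eps.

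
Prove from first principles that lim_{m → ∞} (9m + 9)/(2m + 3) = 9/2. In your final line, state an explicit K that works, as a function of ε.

K = (9/4)/ε

Fix ε > 0. For m ≥ 1, |(9m + 9)/(2m + 3) − (9/2)| = |-9|/(2(2m + 3)) = 9/(2(2m + 3)).
Since 2m + 3 ≥ 2m for m ≥ 1, this is ≤ 9/(2·2m) = (9/4)/m.
So |(9m + 9)/(2m + 3) − (9/2)| < ε whenever m > (9/4)/ε.
Take K = (9/4)/ε. If m > K then |(9m + 9)/(2m + 3) − (9/2)| ≤ (9/4)/m < ε.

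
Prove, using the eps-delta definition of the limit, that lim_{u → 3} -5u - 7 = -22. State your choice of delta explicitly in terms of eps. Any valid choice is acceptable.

Suppose eps > 0. We need delta > 0 so that 0 < |u − 3| < delta implies |(-5u - 7) + 22| < eps.
|(-5u - 7) + 22| = |-5u + 15| = 5|u − 3|.
Thus it suffices that |u − 3| < eps/5.
Choosing delta = eps/5 gives |(-5u - 7) + 22| = 5|u − 3| < eps whenever |u − 3| < delta.

delta = eps/5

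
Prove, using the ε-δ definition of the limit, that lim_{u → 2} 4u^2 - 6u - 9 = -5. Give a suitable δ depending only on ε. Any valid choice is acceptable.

δ = min(1, ε/14)

Let ε > 0 be given. We want δ > 0 such that 0 < |u − 2| < δ implies |(4u^2 - 6u - 9) + 5| < ε.
(4u^2 - 6u - 9) + 5 = 4u^2 - 6u - 4 = (u − 2)(4u + 2).
So |(4u^2 - 6u - 9) + 5| = |u − 2|·|4u + 2|.
Require δ ≤ 1. Then |u − 2| < 1 gives |u| < 3, and by the triangle inequality |4u + 2| ≤ 4·3 + 2 = 14.
Hence |(4u^2 - 6u - 9) + 5| ≤ 14|u − 2| < ε provided |u − 2| < ε/14.
Choosing δ = min(1, ε/14) ensures both conditions, hence |(4u^2 - 6u - 9) + 5| < ε.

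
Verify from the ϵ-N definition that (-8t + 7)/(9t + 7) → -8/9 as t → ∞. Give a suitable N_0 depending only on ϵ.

N_0 = (119/81)/ϵ

Fix ϵ > 0. We seek N_0 > 0 such that t > N_0 implies |(-8t + 7)/(9t + 7) + 8/9| < ϵ.
(-8t + 7)/(9t + 7) + 8/9 = (9(-8t + 7) − (-8)(9t + 7)) / (9(9t + 7)) = 119/(9(9t + 7)).
For t > 0 we have 9t + 7 > 9t, so |(-8t + 7)/(9t + 7) + 8/9| = 119/(9(9t + 7)) < 119/(9·9t) = (119/81)/t.
Thus |(-8t + 7)/(9t + 7) + 8/9| < ϵ whenever t > (119/81)/ϵ.
Take N_0 = (119/81)/ϵ. If t > N_0 then |(-8t + 7)/(9t + 7) + 8/9| < (119/81)/t < ϵ.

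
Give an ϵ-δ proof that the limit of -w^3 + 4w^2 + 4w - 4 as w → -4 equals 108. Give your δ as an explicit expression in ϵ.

δ = min(1, ϵ/93)

Fix ϵ > 0. We want δ > 0 such that 0 < |w + 4| < δ implies |(-w^3 + 4w^2 + 4w - 4) − 108| < ϵ.
(-w^3 + 4w^2 + 4w - 4) − 108 = -w^3 + 4w^2 + 4w - 112 = (w + 4)(-w^2 + 8w - 28).
So |(-w^3 + 4w^2 + 4w - 4) − 108| = |w + 4|·|-w^2 + 8w - 28|.
Require δ ≤ 1. Then |w + 4| < 1 gives |w| < 5, and by the triangle inequality |-w^2 + 8w - 28| ≤ 5^2 + 8·5 + 28 = 93.
Hence |(-w^3 + 4w^2 + 4w - 4) − 108| ≤ 93|w + 4| < ϵ provided |w + 4| < ϵ/93.
Take δ = min(1, ϵ/93). Then 0 < |w + 4| < δ gives both |w + 4| < 1 and |w + 4| < ϵ/93, so |(-w^3 + 4w^2 + 4w - 4) − 108| < ϵ.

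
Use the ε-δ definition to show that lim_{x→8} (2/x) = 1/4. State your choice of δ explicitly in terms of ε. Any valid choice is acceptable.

Fix ε > 0. We seek δ > 0 such that 0 < |x − 8| < δ implies |2/x − (1/4)| < ε.
|2/x − (1/4)| = 2·|8 − x|/(8·|x|) = 2|x − 8|/(8|x|).
Restrict δ ≤ 4. Then |x − 8| < 4 gives |x| > 4, so 8|x| > 32.
Then |2/x − (1/4)| < 2|x − 8|/32, which is < ε when |x − 8| < 16ε.
Take δ = min(4, 16ε). Then 0 < |x − 8| < δ gives both |x − 8| < 4 and |x − 8| < 16ε, so |2/x − (1/4)| < ε.

δ = min(4, 16ε)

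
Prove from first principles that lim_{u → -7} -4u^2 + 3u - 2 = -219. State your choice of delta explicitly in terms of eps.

delta = min(2, eps/67)

Let eps > 0. We want delta > 0 such that 0 < |u + 7| < delta implies |(-4u^2 + 3u - 2) + 219| < eps.
(-4u^2 + 3u - 2) + 219 = -4u^2 + 3u + 217 = (u + 7)(-4u + 31).
So |(-4u^2 + 3u - 2) + 219| = |u + 7|·|-4u + 31|.
Assume first that |u + 7| < 2, so |u| < 9. Then |-4u + 31| ≤ 4·9 + 31 = 67.
Hence |(-4u^2 + 3u - 2) + 219| ≤ 67|u + 7| < eps provided |u + 7| < eps/67.
Choosing delta = min(2, eps/67) ensures both conditions, hence |(-4u^2 + 3u - 2) + 219| < eps.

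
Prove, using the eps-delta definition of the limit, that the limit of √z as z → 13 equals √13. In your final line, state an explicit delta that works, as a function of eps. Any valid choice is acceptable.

Let eps > 0 be given. We want delta > 0 such that 0 < |z − 13| < delta implies |√z − √13| < eps.
Multiplying by the conjugate, |√z − √13| = |z − 13|/(√z + √13).
Restrict delta ≤ 13 so that |z − 13| < 13 forces z > 0, and then √z + √13 > √13.
Hence |√z − √13| < |z − 13|/√13, which is < eps once |z − 13| < √13·eps.
Take delta = min(13, √13·eps). If 0 < |z − 13| < delta then z > 0 and |√z − √13| < |z − 13|/√13 < eps.

delta = min(13, √13·eps)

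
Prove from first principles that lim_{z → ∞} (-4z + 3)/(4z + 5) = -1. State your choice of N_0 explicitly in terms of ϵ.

N_0 = 2/ϵ

Fix ϵ > 0. We seek N_0 > 0 such that z > N_0 implies |(-4z + 3)/(4z + 5) + 1| < ϵ.
(-4z + 3)/(4z + 5) + 1 = (4(-4z + 3) − (-4)(4z + 5)) / (4(4z + 5)) = 32/(4(4z + 5)).
For z > 0 we have 4z + 5 > 4z, so |(-4z + 3)/(4z + 5) + 1| = 32/(4(4z + 5)) < 32/(4·4z) = 2/z.
Thus |(-4z + 3)/(4z + 5) + 1| < ϵ whenever z > 2/ϵ.
Take N_0 = 2/ϵ. If z > N_0 then |(-4z + 3)/(4z + 5) + 1| < 2/z < ϵ.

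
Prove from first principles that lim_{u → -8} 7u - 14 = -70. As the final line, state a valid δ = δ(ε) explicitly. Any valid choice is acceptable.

δ = ε/7

Fix ε > 0. We need δ > 0 so that 0 < |u + 8| < δ implies |(7u - 14) + 70| < ε.
Since (7u - 14) + 70 = 7(u + 8), we have |(7u - 14) + 70| = 7|u + 8|.
So 7|u + 8| < ε exactly when |u + 8| < ε/7.
Take δ = ε/7. If 0 < |u + 8| < δ then |(7u - 14) + 70| = 7|u + 8| < 7·(ε/7) = ε.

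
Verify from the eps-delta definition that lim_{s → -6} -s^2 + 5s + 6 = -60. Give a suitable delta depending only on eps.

delta = min(2, eps/19)

Suppose eps > 0. We want delta > 0 such that 0 < |s + 6| < delta implies |(-s^2 + 5s + 6) + 60| < eps.
(-s^2 + 5s + 6) + 60 = -s^2 + 5s + 66 = (s + 6)(-s + 11).
So |(-s^2 + 5s + 6) + 60| = |s + 6|·|-s + 11|.
Assume first that |s + 6| < 2, so |s| < 8. Then |-s + 11| ≤ 8 + 11 = 19.
Hence |(-s^2 + 5s + 6) + 60| ≤ 19|s + 6| < eps provided |s + 6| < eps/19.
Choosing delta = min(2, eps/19) ensures both conditions, hence |(-s^2 + 5s + 6) + 60| < eps.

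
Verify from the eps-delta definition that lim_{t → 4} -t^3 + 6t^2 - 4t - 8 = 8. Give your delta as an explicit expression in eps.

Suppose eps > 0. We want delta > 0 such that 0 < |t − 4| < delta implies |(-t^3 + 6t^2 - 4t - 8) − 8| < eps.
(-t^3 + 6t^2 - 4t - 8) − 8 = -t^3 + 6t^2 - 4t - 16 = (t − 4)(-t^2 + 2t + 4).
So |(-t^3 + 6t^2 - 4t - 8) − 8| = |t − 4|·|-t^2 + 2t + 4|.
Require delta ≤ 1. Then |t − 4| < 1 gives |t| < 5, and by the triangle inequality |-t^2 + 2t + 4| ≤ 5^2 + 2·5 + 4 = 39.
Hence |(-t^3 + 6t^2 - 4t - 8) − 8| ≤ 39|t − 4| < eps provided |t − 4| < eps/39.
Take delta = min(1, eps/39). Then 0 < |t − 4| < delta gives both |t − 4| < 1 and |t − 4| < eps/39, so |(-t^3 + 6t^2 - 4t - 8) − 8| < eps.

delta = min(1, eps/39)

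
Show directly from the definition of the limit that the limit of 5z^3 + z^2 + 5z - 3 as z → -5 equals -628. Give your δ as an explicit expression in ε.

δ = min(2, ε/538)

Fix ε > 0. We want δ > 0 such that 0 < |z + 5| < δ implies |(5z^3 + z^2 + 5z - 3) + 628| < ε.
(5z^3 + z^2 + 5z - 3) + 628 = 5z^3 + z^2 + 5z + 625 = (z + 5)(5z^2 - 24z + 125).
So |(5z^3 + z^2 + 5z - 3) + 628| = |z + 5|·|5z^2 - 24z + 125|.
Require δ ≤ 2. Then |z + 5| < 2 gives |z| < 7, and by the triangle inequality |5z^2 - 24z + 125| ≤ 5·7^2 + 24·7 + 125 = 538.
Hence |(5z^3 + z^2 + 5z - 3) + 628| ≤ 538|z + 5| < ε provided |z + 5| < ε/538.
Choosing δ = min(2, ε/538) ensures both conditions, hence |(5z^3 + z^2 + 5z - 3) + 628| < ε.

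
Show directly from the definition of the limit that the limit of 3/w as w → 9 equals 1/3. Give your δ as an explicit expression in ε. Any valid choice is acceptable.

Suppose ε > 0. We seek δ > 0 such that 0 < |w − 9| < δ implies |3/w − (1/3)| < ε.
|3/w − (1/3)| = 3·|9 − w|/(9·|w|) = 3|w − 9|/(9|w|).
Require δ ≤ 9/2 so that |w| > 9 − 9/2 = 9/2, hence 9|w| > 81/2.
Then |3/w − (1/3)| < 3|w − 9|/(81/2), which is < ε when |w − 9| < (27/2)ε.
Take δ = min(9/2, (27/2)ε). Then 0 < |w − 9| < δ gives both |w − 9| < 9/2 and |w − 9| < (27/2)ε, so |3/w − (1/3)| < ε.

δ = min(9/2, (27/2)ε)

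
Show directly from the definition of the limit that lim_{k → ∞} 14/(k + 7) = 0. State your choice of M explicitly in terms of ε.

Let ε > 0 be given. For k ≥ 1, |14/(k + 7) − 0| = 14/(k + 7) ≤ 14/k.
We need 14/k < ε, i.e. k > 14/ε.
Take M = 14/ε. If k > M then |14/(k + 7)| ≤ 14/k < ε.

M = 14/ε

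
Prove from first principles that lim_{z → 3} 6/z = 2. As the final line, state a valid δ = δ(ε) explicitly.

δ = min(3/2, (3/4)ε)

Fix ε > 0. We seek δ > 0 such that 0 < |z − 3| < δ implies |6/z − 2| < ε.
|6/z − 2| = 6·|3 − z|/(3·|z|) = 6|z − 3|/(3|z|).
Require δ ≤ 3/2 so that |z| > 3 − 3/2 = 3/2, hence 3|z| > 9/2.
Then |6/z − 2| < 6|z − 3|/(9/2), which is < ε when |z − 3| < (3/4)ε.
Take δ = min(3/2, (3/4)ε). Then 0 < |z − 3| < δ gives both |z − 3| < 3/2 and |z − 3| < (3/4)ε, so |6/z − 2| < ε.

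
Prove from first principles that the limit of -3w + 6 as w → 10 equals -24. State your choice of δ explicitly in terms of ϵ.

Fix ϵ > 0. We need δ > 0 so that 0 < |w − 10| < δ implies |(-3w + 6) + 24| < ϵ.
Since (-3w + 6) + 24 = -3(w − 10), we have |(-3w + 6) + 24| = 3|w − 10|.
Thus it suffices that |w − 10| < ϵ/3.
Take δ = ϵ/3. If 0 < |w − 10| < δ then |(-3w + 6) + 24| = 3|w − 10| < 3·(ϵ/3) = ϵ.

δ = ϵ/3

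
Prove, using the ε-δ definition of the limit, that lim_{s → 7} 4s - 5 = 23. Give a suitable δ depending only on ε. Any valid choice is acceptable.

Let ε > 0 be given. We need δ > 0 so that 0 < |s − 7| < δ implies |(4s - 5) − 23| < ε.
Since (4s - 5) − 23 = 4(s − 7), we have |(4s - 5) − 23| = 4|s − 7|.
Thus it suffices that |s − 7| < ε/4.
Choosing δ = ε/4 gives |(4s - 5) − 23| = 4|s − 7| < ε whenever |s − 7| < δ.

δ = ε/4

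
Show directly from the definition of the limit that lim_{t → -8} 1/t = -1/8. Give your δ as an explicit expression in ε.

Suppose ε > 0. We seek δ > 0 such that 0 < |t + 8| < δ implies |1/t + 1/8| < ε.
|1/t + 1/8| = |-8 − t|/(8·|t|) = |t + 8|/(8|t|).
Restrict δ ≤ 4. Then |t + 8| < 4 gives |t| > 4, so 8|t| > 32.
Then |1/t + 1/8| < |t + 8|/32, which is < ε when |t + 8| < 32ε.
Take δ = min(4, 32ε). Then 0 < |t + 8| < δ gives both |t + 8| < 4 and |t + 8| < 32ε, so |1/t + 1/8| < ε.

δ = min(4, 32ε)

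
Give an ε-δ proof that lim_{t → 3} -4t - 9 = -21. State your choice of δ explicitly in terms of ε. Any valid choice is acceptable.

Fix ε > 0. We need δ > 0 so that 0 < |t − 3| < δ implies |(-4t - 9) + 21| < ε.
Since (-4t - 9) + 21 = -4(t − 3), we have |(-4t - 9) + 21| = 4|t − 3|.
Thus it suffices that |t − 3| < ε/4.
Take δ = ε/4. If 0 < |t − 3| < δ then |(-4t - 9) + 21| = 4|t − 3| < 4·(ε/4) = ε.

δ = ε/4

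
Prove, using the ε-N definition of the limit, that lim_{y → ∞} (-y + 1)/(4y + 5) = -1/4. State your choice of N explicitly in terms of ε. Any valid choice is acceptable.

Suppose ε > 0. We seek N > 0 such that y > N implies |(-y + 1)/(4y + 5) + 1/4| < ε.
(-y + 1)/(4y + 5) + 1/4 = (4(-y + 1) − (-1)(4y + 5)) / (4(4y + 5)) = 9/(4(4y + 5)).
For y > 0 we have 4y + 5 > 4y, so |(-y + 1)/(4y + 5) + 1/4| = 9/(4(4y + 5)) < 9/(4·4y) = (9/16)/y.
Thus |(-y + 1)/(4y + 5) + 1/4| < ε whenever y > (9/16)/ε.
Take N = (9/16)/ε. If y > N then |(-y + 1)/(4y + 5) + 1/4| < (9/16)/y < ε.

N = (9/16)/ε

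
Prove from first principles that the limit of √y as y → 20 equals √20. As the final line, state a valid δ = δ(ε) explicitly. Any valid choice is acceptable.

Fix ε > 0. We want δ > 0 such that 0 < |y − 20| < δ implies |√y − √20| < ε.
Multiplying by the conjugate, |√y − √20| = |y − 20|/(√y + √20).
Restrict δ ≤ 20 so that |y − 20| < 20 forces y > 0, and then √y + √20 > √20.
Hence |√y − √20| < |y − 20|/√20, which is < ε once |y − 20| < √20·ε.
Take δ = min(20, √20·ε). If 0 < |y − 20| < δ then y > 0 and |√y − √20| < |y − 20|/√20 < ε.

δ = min(20, √20·ε)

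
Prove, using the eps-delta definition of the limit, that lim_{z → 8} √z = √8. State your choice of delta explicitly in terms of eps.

Suppose eps > 0. We want delta > 0 such that 0 < |z − 8| < delta implies |√z − √8| < eps.
Multiplying by the conjugate, |√z − √8| = |z − 8|/(√z + √8).
Restrict delta ≤ 8 so that |z − 8| < 8 forces z > 0, and then √z + √8 > √8.
Hence |√z − √8| < |z − 8|/√8, which is < eps once |z − 8| < √8·eps.
Take delta = min(8, √8·eps). If 0 < |z − 8| < delta then z > 0 and |√z − √8| < |z − 8|/√8 < eps.

delta = min(8, √8·eps)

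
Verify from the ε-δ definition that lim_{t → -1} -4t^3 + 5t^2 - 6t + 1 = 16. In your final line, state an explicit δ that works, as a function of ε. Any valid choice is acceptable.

Fix ε > 0. We want δ > 0 such that 0 < |t + 1| < δ implies |(-4t^3 + 5t^2 - 6t + 1) − 16| < ε.
(-4t^3 + 5t^2 - 6t + 1) − 16 = -4t^3 + 5t^2 - 6t - 15 = (t + 1)(-4t^2 + 9t - 15).
So |(-4t^3 + 5t^2 - 6t + 1) − 16| = |t + 1|·|-4t^2 + 9t - 15|.
Assume first that |t + 1| < 1, so |t| < 2. Then |-4t^2 + 9t - 15| ≤ 4·2^2 + 9·2 + 15 = 49.
Hence |(-4t^3 + 5t^2 - 6t + 1) − 16| ≤ 49|t + 1| < ε provided |t + 1| < ε/49.
Take δ = min(1, ε/49). Then 0 < |t + 1| < δ gives both |t + 1| < 1 and |t + 1| < ε/49, so |(-4t^3 + 5t^2 - 6t + 1) − 16| < ε.

δ = min(1, ε/49)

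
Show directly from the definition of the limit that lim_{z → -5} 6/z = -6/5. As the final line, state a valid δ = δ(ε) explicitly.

δ = min(5/2, (25/12)ε)

Suppose ε > 0. We seek δ > 0 such that 0 < |z + 5| < δ implies |6/z + 6/5| < ε.
|6/z + 6/5| = 6·|-5 − z|/(5·|z|) = 6|z + 5|/(5|z|).
Require δ ≤ 5/2 so that |z| > 5 − 5/2 = 5/2, hence 5|z| > 25/2.
Then |6/z + 6/5| < 6|z + 5|/(25/2), which is < ε when |z + 5| < (25/12)ε.
Take δ = min(5/2, (25/12)ε). Then 0 < |z + 5| < δ gives both |z + 5| < 5/2 and |z + 5| < (25/12)ε, so |6/z + 6/5| < ε.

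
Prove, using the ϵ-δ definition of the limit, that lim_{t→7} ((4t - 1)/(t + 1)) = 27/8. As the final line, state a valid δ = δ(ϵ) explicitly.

Let ϵ > 0. We want δ > 0 with 0 < |t − 7| < δ ⇒ |(4t - 1)/(t + 1) − (27/8)| < ϵ.
Combining over a common denominator, (4t - 1)/(t + 1) − (27/8) = [(4t - 1)·8 − 27·(t + 1)] / [8·(t + 1)] = 5(t − 7) / (8(t + 1)).
So |(4t - 1)/(t + 1) − (27/8)| = 5|t − 7| / (8·|t + 1|).
Require δ ≤ 4, so |t + 1| ≥ |8| − |t − 7| > 8 − 4 = 4.
Hence |(4t - 1)/(t + 1) − (27/8)| < 5|t − 7|/(8·4) = (5/32)|t − 7|, which is < ϵ once |t − 7| < (32/5)ϵ.
Take δ = min(4, (32/5)ϵ). Then 0 < |t − 7| < δ forces both bounds, so |(4t - 1)/(t + 1) − (27/8)| < ϵ.

δ = min(4, (32/5)ϵ)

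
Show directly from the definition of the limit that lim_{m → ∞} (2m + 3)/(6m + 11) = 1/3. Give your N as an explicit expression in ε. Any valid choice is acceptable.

N = (1/9)/ε

Let ε > 0 be given. For m ≥ 1, |(2m + 3)/(6m + 11) − (1/3)| = |-4|/(6(6m + 11)) = 4/(6(6m + 11)).
Since 6m + 11 ≥ 6m for m ≥ 1, this is ≤ 4/(6·6m) = (1/9)/m.
So |(2m + 3)/(6m + 11) − (1/3)| < ε whenever m > (1/9)/ε.
Take N = (1/9)/ε. If m > N then |(2m + 3)/(6m + 11) − (1/3)| ≤ (1/9)/m < ε.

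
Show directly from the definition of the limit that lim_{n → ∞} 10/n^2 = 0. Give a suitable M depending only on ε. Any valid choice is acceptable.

Suppose ε > 0. For n ≥ 1, |10/n^2 − 0| = 10/n^2.
10/n^2 < ε ⇔ n^2 > 10/ε ⇔ n > (10/ε)^{1/2}.
Take M = (10/ε)^{1/2}. Then n > M implies 10/n^2 < ε.

M = (10/ε)^{1/2}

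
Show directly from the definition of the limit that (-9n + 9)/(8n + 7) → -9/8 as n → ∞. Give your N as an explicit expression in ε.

N = (135/64)/ε

Let ε > 0 be given. For n ≥ 1, |(-9n + 9)/(8n + 7) + 9/8| = |135|/(8(8n + 7)) = 135/(8(8n + 7)).
Since 8n + 7 ≥ 8n for n ≥ 1, this is ≤ 135/(8·8n) = (135/64)/n.
So |(-9n + 9)/(8n + 7) + 9/8| < ε whenever n > (135/64)/ε.
Take N = (135/64)/ε. If n > N then |(-9n + 9)/(8n + 7) + 9/8| ≤ (135/64)/n < ε.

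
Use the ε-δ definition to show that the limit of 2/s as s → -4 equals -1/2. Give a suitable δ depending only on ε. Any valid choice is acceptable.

Let ε > 0 be given. We seek δ > 0 such that 0 < |s + 4| < δ implies |2/s + 1/2| < ε.
|2/s + 1/2| = 2·|-4 − s|/(4·|s|) = 2|s + 4|/(4|s|).
Restrict δ ≤ 2. Then |s + 4| < 2 gives |s| > 2, so 4|s| > 8.
Then |2/s + 1/2| < 2|s + 4|/8, which is < ε when |s + 4| < 4ε.
Take δ = min(2, 4ε). Then 0 < |s + 4| < δ gives both |s + 4| < 2 and |s + 4| < 4ε, so |2/s + 1/2| < ε.

δ = min(2, 4ε)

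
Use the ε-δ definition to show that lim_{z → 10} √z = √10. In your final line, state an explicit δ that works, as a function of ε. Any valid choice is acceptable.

Suppose ε > 0. We want δ > 0 such that 0 < |z − 10| < δ implies |√z − √10| < ε.
Rationalise: √z − √10 = (z − 10)/(√z + √10), so |√z − √10| = |z − 10|/(√z + √10).
Restrict δ ≤ 10 so that |z − 10| < 10 forces z > 0, and then √z + √10 > √10.
Hence |√z − √10| < |z − 10|/√10, which is < ε once |z − 10| < √10·ε.
Take δ = min(10, √10·ε). If 0 < |z − 10| < δ then z > 0 and |√z − √10| < |z − 10|/√10 < ε.

δ = min(10, √10·ε)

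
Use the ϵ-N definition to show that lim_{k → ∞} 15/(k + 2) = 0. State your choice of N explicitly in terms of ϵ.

Suppose ϵ > 0. For k ≥ 1, |15/(k + 2) − 0| = 15/(k + 2) ≤ 15/k.
We need 15/k < ϵ, i.e. k > 15/ϵ.
Take N = 15/ϵ. If k > N then |15/(k + 2)| ≤ 15/k < ϵ.

N = 15/ϵ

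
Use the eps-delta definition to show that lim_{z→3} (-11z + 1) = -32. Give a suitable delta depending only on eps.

Fix eps > 0. We need delta > 0 so that 0 < |z − 3| < delta implies |(-11z + 1) + 32| < eps.
|(-11z + 1) + 32| = |-11z + 33| = 11|z − 3|.
Thus it suffices that |z − 3| < eps/11.
Choosing delta = eps/11 gives |(-11z + 1) + 32| = 11|z − 3| < eps whenever |z − 3| < delta.

delta = eps/11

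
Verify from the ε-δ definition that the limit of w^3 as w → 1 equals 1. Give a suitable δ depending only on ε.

Let ε > 0. We seek δ > 0 with 0 < |w − 1| < δ ⇒ |w^3 − 1| < ε.
Factor: w^3 − 1 = (w − 1)(w^2 + w + 1), so |w^3 − 1| = |w − 1|·|w^2 + w + 1|.
Impose δ ≤ 2 so that |w| < 3; then |w^2 + w + 1| ≤ 13.
Hence |w^3 − 1| ≤ 13|w − 1|, which is < ε once |w − 1| < ε/13.
Take δ = min(2, ε/13). If 0 < |w − 1| < δ then both bounds hold and |w^3 − 1| ≤ 13|w − 1| < 13·(ε/13) = ε.

δ = min(2, ε/13)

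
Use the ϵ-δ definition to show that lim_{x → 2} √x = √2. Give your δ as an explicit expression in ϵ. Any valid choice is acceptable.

Fix ϵ > 0. We want δ > 0 such that 0 < |x − 2| < δ implies |√x − √2| < ϵ.
Multiplying by the conjugate, |√x − √2| = |x − 2|/(√x + √2).
Restrict δ ≤ 2 so that |x − 2| < 2 forces x > 0, and then √x + √2 > √2.
Hence |√x − √2| < |x − 2|/√2, which is < ϵ once |x − 2| < √2·ϵ.
Take δ = min(2, √2·ϵ). If 0 < |x − 2| < δ then x > 0 and |√x − √2| < |x − 2|/√2 < ϵ.

δ = min(2, √2·ϵ)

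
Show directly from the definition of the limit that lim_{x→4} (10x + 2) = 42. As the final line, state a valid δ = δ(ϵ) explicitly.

δ = ϵ/10

Let ϵ > 0. We need δ > 0 so that 0 < |x − 4| < δ implies |(10x + 2) − 42| < ϵ.
Since (10x + 2) − 42 = 10(x − 4), we have |(10x + 2) − 42| = 10|x − 4|.
So 10|x − 4| < ϵ exactly when |x − 4| < ϵ/10.
Choosing δ = ϵ/10 gives |(10x + 2) − 42| = 10|x − 4| < ϵ whenever |x − 4| < δ.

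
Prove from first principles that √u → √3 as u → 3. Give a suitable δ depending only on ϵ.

Fix ϵ > 0. We want δ > 0 such that 0 < |u − 3| < δ implies |√u − √3| < ϵ.
Multiplying by the conjugate, |√u − √3| = |u − 3|/(√u + √3).
Restrict δ ≤ 3 so that |u − 3| < 3 forces u > 0, and then √u + √3 > √3.
Hence |√u − √3| < |u − 3|/√3, which is < ϵ once |u − 3| < √3·ϵ.
Take δ = min(3, √3·ϵ). If 0 < |u − 3| < δ then u > 0 and |√u − √3| < |u − 3|/√3 < ϵ.

δ = min(3, √3·ϵ)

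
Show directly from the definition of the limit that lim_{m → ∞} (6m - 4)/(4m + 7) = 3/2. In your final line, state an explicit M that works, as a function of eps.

Suppose eps > 0. For m ≥ 1, |(6m - 4)/(4m + 7) − (3/2)| = |-58|/(4(4m + 7)) = 58/(4(4m + 7)).
Since 4m + 7 ≥ 4m for m ≥ 1, this is ≤ 58/(4·4m) = (29/8)/m.
So |(6m - 4)/(4m + 7) − (3/2)| < eps whenever m > (29/8)/eps.
Take M = (29/8)/eps. If m > M then |(6m - 4)/(4m + 7) − (3/2)| ≤ (29/8)/m < eps.

M = (29/8)/eps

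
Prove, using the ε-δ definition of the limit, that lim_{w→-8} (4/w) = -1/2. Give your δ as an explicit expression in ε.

Let ε > 0. We seek δ > 0 such that 0 < |w + 8| < δ implies |4/w + 1/2| < ε.
|4/w + 1/2| = 4·|-8 − w|/(8·|w|) = 4|w + 8|/(8|w|).
Require δ ≤ 4 so that |w| > 8 − 4 = 4, hence 8|w| > 32.
Then |4/w + 1/2| < 4|w + 8|/32, which is < ε when |w + 8| < 8ε.
Take δ = min(4, 8ε). Then 0 < |w + 8| < δ gives both |w + 8| < 4 and |w + 8| < 8ε, so |4/w + 1/2| < ε.

δ = min(4, 8ε)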